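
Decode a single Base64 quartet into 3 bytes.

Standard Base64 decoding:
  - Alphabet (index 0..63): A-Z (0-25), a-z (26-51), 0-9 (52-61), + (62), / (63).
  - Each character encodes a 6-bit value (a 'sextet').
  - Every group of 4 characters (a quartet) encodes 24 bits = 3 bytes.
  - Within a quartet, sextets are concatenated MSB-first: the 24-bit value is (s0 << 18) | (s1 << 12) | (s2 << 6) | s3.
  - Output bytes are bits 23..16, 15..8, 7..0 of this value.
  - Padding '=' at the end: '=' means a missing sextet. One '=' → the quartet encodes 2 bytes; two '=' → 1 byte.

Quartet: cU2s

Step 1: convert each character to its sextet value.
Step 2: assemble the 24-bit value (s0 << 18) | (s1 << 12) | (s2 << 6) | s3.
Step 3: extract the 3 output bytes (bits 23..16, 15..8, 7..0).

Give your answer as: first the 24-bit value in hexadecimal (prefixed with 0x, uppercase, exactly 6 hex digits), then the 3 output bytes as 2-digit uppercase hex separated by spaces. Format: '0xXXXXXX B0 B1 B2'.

Sextets: c=28, U=20, 2=54, s=44
24-bit: (28<<18) | (20<<12) | (54<<6) | 44
      = 0x700000 | 0x014000 | 0x000D80 | 0x00002C
      = 0x714DAC
Bytes: (v>>16)&0xFF=71, (v>>8)&0xFF=4D, v&0xFF=AC

Answer: 0x714DAC 71 4D AC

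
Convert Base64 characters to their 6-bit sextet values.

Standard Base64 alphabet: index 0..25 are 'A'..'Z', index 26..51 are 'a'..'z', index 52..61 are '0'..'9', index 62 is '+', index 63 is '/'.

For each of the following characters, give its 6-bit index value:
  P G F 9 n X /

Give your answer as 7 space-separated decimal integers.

Answer: 15 6 5 61 39 23 63

Derivation:
'P': A..Z range, ord('P') − ord('A') = 15
'G': A..Z range, ord('G') − ord('A') = 6
'F': A..Z range, ord('F') − ord('A') = 5
'9': 0..9 range, 52 + ord('9') − ord('0') = 61
'n': a..z range, 26 + ord('n') − ord('a') = 39
'X': A..Z range, ord('X') − ord('A') = 23
'/': index 63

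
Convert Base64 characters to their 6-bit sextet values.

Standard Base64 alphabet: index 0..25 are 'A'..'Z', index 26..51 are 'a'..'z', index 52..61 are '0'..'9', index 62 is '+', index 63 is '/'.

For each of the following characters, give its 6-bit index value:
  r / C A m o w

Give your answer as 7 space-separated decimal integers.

Answer: 43 63 2 0 38 40 48

Derivation:
'r': a..z range, 26 + ord('r') − ord('a') = 43
'/': index 63
'C': A..Z range, ord('C') − ord('A') = 2
'A': A..Z range, ord('A') − ord('A') = 0
'm': a..z range, 26 + ord('m') − ord('a') = 38
'o': a..z range, 26 + ord('o') − ord('a') = 40
'w': a..z range, 26 + ord('w') − ord('a') = 48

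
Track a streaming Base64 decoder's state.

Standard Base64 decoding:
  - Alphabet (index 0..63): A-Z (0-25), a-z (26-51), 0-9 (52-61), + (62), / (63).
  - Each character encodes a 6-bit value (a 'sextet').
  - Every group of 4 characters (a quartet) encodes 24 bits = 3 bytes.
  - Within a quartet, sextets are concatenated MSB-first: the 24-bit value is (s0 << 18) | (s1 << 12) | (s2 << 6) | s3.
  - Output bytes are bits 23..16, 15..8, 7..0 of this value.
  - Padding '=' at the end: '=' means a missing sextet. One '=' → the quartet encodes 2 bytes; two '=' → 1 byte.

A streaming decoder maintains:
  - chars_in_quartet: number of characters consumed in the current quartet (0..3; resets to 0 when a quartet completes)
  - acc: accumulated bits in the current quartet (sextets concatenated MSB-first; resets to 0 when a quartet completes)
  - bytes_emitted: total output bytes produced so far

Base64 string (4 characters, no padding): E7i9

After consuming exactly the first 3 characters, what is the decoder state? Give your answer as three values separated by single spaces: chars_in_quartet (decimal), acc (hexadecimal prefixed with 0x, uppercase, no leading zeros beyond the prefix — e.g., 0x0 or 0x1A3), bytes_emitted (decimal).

Answer: 3 0x4EE2 0

Derivation:
After char 0 ('E'=4): chars_in_quartet=1 acc=0x4 bytes_emitted=0
After char 1 ('7'=59): chars_in_quartet=2 acc=0x13B bytes_emitted=0
After char 2 ('i'=34): chars_in_quartet=3 acc=0x4EE2 bytes_emitted=0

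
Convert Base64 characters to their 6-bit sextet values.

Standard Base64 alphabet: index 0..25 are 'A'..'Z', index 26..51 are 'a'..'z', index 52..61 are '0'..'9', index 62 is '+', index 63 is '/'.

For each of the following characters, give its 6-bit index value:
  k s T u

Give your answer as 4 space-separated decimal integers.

Answer: 36 44 19 46

Derivation:
'k': a..z range, 26 + ord('k') − ord('a') = 36
's': a..z range, 26 + ord('s') − ord('a') = 44
'T': A..Z range, ord('T') − ord('A') = 19
'u': a..z range, 26 + ord('u') − ord('a') = 46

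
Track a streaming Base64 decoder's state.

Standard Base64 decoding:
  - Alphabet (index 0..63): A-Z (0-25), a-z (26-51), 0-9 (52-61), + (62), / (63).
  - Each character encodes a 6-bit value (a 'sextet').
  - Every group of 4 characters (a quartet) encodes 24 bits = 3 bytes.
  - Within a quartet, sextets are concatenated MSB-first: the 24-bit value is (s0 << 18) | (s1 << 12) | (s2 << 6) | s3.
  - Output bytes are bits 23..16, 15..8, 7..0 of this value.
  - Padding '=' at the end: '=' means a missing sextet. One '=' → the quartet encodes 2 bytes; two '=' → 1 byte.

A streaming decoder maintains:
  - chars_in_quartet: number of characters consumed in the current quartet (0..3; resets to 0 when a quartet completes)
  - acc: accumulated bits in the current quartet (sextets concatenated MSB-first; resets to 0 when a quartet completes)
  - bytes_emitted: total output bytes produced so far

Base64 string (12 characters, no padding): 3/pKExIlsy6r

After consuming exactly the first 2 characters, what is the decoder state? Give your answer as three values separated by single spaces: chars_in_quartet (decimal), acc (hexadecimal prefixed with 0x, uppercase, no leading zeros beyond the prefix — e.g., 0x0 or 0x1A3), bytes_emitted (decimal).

After char 0 ('3'=55): chars_in_quartet=1 acc=0x37 bytes_emitted=0
After char 1 ('/'=63): chars_in_quartet=2 acc=0xDFF bytes_emitted=0

Answer: 2 0xDFF 0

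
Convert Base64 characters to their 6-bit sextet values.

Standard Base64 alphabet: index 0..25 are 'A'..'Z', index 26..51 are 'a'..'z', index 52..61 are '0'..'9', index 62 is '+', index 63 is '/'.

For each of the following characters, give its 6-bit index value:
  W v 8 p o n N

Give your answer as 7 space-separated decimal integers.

'W': A..Z range, ord('W') − ord('A') = 22
'v': a..z range, 26 + ord('v') − ord('a') = 47
'8': 0..9 range, 52 + ord('8') − ord('0') = 60
'p': a..z range, 26 + ord('p') − ord('a') = 41
'o': a..z range, 26 + ord('o') − ord('a') = 40
'n': a..z range, 26 + ord('n') − ord('a') = 39
'N': A..Z range, ord('N') − ord('A') = 13

Answer: 22 47 60 41 40 39 13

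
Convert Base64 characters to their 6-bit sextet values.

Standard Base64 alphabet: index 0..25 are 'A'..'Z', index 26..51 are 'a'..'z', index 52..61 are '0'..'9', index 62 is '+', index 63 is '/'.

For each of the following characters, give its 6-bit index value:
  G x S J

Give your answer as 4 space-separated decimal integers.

Answer: 6 49 18 9

Derivation:
'G': A..Z range, ord('G') − ord('A') = 6
'x': a..z range, 26 + ord('x') − ord('a') = 49
'S': A..Z range, ord('S') − ord('A') = 18
'J': A..Z range, ord('J') − ord('A') = 9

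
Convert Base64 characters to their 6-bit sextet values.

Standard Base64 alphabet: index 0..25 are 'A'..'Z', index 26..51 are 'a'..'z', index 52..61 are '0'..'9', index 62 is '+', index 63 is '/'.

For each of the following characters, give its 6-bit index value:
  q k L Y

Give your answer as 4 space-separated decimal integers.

Answer: 42 36 11 24

Derivation:
'q': a..z range, 26 + ord('q') − ord('a') = 42
'k': a..z range, 26 + ord('k') − ord('a') = 36
'L': A..Z range, ord('L') − ord('A') = 11
'Y': A..Z range, ord('Y') − ord('A') = 24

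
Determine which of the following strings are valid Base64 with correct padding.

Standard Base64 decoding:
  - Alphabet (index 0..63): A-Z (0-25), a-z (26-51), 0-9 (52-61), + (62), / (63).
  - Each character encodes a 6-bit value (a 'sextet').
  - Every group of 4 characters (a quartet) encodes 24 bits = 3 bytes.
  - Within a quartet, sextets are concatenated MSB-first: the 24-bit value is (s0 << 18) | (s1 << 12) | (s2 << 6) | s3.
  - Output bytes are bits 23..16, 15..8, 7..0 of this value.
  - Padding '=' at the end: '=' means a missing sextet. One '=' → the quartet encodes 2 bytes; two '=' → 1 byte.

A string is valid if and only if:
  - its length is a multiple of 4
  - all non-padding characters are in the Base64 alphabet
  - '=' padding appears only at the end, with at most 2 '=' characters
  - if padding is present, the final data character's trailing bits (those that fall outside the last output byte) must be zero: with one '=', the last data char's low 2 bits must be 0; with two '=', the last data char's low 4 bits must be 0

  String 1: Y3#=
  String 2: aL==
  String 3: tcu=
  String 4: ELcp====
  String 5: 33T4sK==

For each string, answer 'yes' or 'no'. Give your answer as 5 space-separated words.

Answer: no no no no no

Derivation:
String 1: 'Y3#=' → invalid (bad char(s): ['#'])
String 2: 'aL==' → invalid (bad trailing bits)
String 3: 'tcu=' → invalid (bad trailing bits)
String 4: 'ELcp====' → invalid (4 pad chars (max 2))
String 5: '33T4sK==' → invalid (bad trailing bits)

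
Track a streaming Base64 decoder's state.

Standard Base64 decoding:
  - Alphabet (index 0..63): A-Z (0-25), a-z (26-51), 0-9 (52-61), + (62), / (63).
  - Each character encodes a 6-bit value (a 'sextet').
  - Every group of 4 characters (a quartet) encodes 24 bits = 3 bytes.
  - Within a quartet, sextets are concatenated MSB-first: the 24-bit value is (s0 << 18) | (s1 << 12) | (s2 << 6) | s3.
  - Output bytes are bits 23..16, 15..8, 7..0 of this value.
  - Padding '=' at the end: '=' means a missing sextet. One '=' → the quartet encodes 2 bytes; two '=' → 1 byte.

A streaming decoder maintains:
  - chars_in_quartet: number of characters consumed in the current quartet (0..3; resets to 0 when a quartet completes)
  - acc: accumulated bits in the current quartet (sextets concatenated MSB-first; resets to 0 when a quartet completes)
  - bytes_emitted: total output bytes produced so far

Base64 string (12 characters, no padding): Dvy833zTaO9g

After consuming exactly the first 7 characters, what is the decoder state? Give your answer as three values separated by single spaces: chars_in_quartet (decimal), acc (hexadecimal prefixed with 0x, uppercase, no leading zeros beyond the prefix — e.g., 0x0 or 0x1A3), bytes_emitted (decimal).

After char 0 ('D'=3): chars_in_quartet=1 acc=0x3 bytes_emitted=0
After char 1 ('v'=47): chars_in_quartet=2 acc=0xEF bytes_emitted=0
After char 2 ('y'=50): chars_in_quartet=3 acc=0x3BF2 bytes_emitted=0
After char 3 ('8'=60): chars_in_quartet=4 acc=0xEFCBC -> emit 0E FC BC, reset; bytes_emitted=3
After char 4 ('3'=55): chars_in_quartet=1 acc=0x37 bytes_emitted=3
After char 5 ('3'=55): chars_in_quartet=2 acc=0xDF7 bytes_emitted=3
After char 6 ('z'=51): chars_in_quartet=3 acc=0x37DF3 bytes_emitted=3

Answer: 3 0x37DF3 3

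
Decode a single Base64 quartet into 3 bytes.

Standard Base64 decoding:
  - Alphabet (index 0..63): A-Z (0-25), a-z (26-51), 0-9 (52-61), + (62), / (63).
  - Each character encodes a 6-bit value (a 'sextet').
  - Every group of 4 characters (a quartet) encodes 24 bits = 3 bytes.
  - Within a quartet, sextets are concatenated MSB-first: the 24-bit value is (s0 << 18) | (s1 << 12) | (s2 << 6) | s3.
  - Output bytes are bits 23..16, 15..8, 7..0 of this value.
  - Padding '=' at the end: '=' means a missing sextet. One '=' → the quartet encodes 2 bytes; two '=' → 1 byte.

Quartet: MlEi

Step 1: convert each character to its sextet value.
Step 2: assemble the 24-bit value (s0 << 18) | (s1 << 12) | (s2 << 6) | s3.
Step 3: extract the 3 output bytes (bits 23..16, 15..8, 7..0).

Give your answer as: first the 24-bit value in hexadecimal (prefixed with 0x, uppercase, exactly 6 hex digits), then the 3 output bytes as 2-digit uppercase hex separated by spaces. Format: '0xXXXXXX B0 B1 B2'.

Sextets: M=12, l=37, E=4, i=34
24-bit: (12<<18) | (37<<12) | (4<<6) | 34
      = 0x300000 | 0x025000 | 0x000100 | 0x000022
      = 0x325122
Bytes: (v>>16)&0xFF=32, (v>>8)&0xFF=51, v&0xFF=22

Answer: 0x325122 32 51 22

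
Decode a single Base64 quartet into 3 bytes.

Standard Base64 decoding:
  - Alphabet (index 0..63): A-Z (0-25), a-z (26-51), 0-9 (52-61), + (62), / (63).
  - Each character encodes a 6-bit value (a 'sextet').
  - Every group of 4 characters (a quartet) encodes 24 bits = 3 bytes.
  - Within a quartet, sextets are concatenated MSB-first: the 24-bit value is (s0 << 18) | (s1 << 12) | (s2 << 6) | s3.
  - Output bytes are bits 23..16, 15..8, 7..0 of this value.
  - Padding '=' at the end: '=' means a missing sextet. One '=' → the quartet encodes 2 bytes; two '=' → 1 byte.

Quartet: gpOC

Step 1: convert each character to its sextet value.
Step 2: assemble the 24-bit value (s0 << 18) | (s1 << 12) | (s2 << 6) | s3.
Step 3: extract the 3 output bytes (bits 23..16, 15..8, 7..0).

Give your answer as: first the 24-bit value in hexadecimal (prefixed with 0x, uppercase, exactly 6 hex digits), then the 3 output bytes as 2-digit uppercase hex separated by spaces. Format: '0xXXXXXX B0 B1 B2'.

Answer: 0x829382 82 93 82

Derivation:
Sextets: g=32, p=41, O=14, C=2
24-bit: (32<<18) | (41<<12) | (14<<6) | 2
      = 0x800000 | 0x029000 | 0x000380 | 0x000002
      = 0x829382
Bytes: (v>>16)&0xFF=82, (v>>8)&0xFF=93, v&0xFF=82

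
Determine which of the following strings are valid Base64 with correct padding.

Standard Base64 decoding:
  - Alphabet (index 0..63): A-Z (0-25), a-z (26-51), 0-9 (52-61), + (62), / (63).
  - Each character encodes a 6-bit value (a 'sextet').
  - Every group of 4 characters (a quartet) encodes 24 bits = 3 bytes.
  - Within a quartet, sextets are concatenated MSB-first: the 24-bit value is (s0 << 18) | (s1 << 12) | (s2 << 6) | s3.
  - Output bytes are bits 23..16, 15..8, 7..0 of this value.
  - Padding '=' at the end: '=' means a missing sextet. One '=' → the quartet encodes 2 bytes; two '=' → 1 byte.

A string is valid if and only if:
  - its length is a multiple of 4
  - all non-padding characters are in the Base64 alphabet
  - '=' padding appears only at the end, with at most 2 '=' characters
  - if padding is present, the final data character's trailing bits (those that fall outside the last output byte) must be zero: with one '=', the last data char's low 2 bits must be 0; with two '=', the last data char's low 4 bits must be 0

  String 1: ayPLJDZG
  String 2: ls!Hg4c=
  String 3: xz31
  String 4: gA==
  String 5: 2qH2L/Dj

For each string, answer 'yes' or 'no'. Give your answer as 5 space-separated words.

String 1: 'ayPLJDZG' → valid
String 2: 'ls!Hg4c=' → invalid (bad char(s): ['!'])
String 3: 'xz31' → valid
String 4: 'gA==' → valid
String 5: '2qH2L/Dj' → valid

Answer: yes no yes yes yes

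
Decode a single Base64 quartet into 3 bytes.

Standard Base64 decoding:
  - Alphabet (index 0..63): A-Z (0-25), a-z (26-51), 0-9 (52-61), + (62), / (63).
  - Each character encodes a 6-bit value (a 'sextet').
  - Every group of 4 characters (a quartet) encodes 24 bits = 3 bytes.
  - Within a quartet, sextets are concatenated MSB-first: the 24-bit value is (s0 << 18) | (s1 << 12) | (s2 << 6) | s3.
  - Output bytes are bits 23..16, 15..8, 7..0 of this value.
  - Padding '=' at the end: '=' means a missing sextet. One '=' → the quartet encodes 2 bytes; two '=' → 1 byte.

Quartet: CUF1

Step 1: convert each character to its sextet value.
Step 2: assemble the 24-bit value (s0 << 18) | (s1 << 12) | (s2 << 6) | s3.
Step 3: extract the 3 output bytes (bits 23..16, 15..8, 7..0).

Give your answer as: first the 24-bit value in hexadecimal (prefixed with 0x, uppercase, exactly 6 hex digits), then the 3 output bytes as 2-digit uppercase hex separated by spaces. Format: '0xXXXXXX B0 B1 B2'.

Answer: 0x094175 09 41 75

Derivation:
Sextets: C=2, U=20, F=5, 1=53
24-bit: (2<<18) | (20<<12) | (5<<6) | 53
      = 0x080000 | 0x014000 | 0x000140 | 0x000035
      = 0x094175
Bytes: (v>>16)&0xFF=09, (v>>8)&0xFF=41, v&0xFF=75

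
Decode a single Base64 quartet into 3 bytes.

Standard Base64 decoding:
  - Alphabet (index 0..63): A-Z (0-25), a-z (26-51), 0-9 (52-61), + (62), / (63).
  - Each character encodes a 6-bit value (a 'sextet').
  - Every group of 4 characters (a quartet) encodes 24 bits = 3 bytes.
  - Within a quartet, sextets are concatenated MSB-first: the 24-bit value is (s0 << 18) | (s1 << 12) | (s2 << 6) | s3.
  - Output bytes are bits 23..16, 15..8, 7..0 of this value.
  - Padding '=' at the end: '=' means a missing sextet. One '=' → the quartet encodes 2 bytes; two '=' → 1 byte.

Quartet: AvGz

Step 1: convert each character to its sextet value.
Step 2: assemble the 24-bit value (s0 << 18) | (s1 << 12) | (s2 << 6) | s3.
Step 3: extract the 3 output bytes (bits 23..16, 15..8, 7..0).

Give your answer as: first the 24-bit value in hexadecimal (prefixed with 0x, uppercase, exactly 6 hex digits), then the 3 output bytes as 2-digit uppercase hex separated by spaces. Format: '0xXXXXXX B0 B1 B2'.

Sextets: A=0, v=47, G=6, z=51
24-bit: (0<<18) | (47<<12) | (6<<6) | 51
      = 0x000000 | 0x02F000 | 0x000180 | 0x000033
      = 0x02F1B3
Bytes: (v>>16)&0xFF=02, (v>>8)&0xFF=F1, v&0xFF=B3

Answer: 0x02F1B3 02 F1 B3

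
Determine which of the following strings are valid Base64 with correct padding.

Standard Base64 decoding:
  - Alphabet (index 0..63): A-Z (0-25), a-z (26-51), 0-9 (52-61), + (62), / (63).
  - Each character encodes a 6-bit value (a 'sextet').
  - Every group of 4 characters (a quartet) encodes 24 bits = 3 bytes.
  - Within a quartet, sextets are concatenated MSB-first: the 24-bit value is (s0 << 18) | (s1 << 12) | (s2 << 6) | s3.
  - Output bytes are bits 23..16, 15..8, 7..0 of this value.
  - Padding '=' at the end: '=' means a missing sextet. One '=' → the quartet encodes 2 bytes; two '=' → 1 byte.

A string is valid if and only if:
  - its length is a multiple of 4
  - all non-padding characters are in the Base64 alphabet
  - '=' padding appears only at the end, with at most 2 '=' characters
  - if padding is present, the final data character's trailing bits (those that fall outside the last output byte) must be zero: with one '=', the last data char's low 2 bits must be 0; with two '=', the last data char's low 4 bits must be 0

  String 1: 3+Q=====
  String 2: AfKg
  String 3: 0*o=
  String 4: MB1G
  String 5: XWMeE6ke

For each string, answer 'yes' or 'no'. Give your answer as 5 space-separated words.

Answer: no yes no yes yes

Derivation:
String 1: '3+Q=====' → invalid (5 pad chars (max 2))
String 2: 'AfKg' → valid
String 3: '0*o=' → invalid (bad char(s): ['*'])
String 4: 'MB1G' → valid
String 5: 'XWMeE6ke' → valid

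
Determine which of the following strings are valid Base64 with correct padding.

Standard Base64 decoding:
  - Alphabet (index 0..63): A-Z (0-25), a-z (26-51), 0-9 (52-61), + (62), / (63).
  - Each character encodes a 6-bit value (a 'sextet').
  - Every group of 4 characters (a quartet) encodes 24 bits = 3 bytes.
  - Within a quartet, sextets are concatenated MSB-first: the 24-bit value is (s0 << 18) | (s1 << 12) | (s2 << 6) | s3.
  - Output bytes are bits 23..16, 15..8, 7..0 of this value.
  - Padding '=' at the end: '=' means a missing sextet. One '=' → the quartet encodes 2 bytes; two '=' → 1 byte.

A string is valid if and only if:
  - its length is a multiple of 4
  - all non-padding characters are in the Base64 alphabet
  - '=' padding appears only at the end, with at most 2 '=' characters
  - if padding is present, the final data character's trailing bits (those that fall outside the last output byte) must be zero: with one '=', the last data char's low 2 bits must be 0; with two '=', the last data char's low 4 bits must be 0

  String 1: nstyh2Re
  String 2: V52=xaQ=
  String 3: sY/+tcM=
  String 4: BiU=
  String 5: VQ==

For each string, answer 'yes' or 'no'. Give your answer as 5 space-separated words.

Answer: yes no yes yes yes

Derivation:
String 1: 'nstyh2Re' → valid
String 2: 'V52=xaQ=' → invalid (bad char(s): ['=']; '=' in middle)
String 3: 'sY/+tcM=' → valid
String 4: 'BiU=' → valid
String 5: 'VQ==' → valid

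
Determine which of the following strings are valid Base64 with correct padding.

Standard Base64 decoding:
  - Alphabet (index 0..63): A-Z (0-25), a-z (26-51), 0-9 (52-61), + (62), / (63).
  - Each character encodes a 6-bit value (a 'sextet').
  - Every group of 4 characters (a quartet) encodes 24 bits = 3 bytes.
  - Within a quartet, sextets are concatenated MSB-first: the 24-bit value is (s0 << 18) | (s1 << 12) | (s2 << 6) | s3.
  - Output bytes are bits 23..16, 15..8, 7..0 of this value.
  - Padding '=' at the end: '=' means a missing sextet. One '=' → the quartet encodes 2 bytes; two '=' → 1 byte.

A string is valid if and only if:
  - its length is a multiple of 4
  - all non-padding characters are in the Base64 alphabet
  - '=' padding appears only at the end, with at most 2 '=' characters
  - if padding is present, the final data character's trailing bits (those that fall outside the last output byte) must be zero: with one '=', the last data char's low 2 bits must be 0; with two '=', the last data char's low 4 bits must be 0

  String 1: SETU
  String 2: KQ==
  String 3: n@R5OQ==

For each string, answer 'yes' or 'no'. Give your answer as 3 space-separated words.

Answer: yes yes no

Derivation:
String 1: 'SETU' → valid
String 2: 'KQ==' → valid
String 3: 'n@R5OQ==' → invalid (bad char(s): ['@'])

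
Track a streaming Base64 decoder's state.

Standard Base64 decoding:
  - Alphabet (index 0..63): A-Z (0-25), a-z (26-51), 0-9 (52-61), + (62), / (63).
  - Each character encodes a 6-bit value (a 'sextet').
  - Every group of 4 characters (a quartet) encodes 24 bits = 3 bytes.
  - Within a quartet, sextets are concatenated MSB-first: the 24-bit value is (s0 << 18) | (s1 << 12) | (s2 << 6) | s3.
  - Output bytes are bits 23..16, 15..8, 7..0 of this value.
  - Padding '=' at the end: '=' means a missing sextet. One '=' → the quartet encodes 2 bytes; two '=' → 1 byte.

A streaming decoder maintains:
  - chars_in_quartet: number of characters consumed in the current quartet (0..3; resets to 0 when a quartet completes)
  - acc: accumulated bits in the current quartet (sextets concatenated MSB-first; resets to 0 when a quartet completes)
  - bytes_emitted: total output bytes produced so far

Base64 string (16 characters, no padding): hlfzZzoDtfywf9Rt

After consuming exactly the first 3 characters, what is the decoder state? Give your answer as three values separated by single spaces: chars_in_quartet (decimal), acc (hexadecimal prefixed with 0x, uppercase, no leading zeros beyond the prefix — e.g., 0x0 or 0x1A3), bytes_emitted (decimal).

Answer: 3 0x2195F 0

Derivation:
After char 0 ('h'=33): chars_in_quartet=1 acc=0x21 bytes_emitted=0
After char 1 ('l'=37): chars_in_quartet=2 acc=0x865 bytes_emitted=0
After char 2 ('f'=31): chars_in_quartet=3 acc=0x2195F bytes_emitted=0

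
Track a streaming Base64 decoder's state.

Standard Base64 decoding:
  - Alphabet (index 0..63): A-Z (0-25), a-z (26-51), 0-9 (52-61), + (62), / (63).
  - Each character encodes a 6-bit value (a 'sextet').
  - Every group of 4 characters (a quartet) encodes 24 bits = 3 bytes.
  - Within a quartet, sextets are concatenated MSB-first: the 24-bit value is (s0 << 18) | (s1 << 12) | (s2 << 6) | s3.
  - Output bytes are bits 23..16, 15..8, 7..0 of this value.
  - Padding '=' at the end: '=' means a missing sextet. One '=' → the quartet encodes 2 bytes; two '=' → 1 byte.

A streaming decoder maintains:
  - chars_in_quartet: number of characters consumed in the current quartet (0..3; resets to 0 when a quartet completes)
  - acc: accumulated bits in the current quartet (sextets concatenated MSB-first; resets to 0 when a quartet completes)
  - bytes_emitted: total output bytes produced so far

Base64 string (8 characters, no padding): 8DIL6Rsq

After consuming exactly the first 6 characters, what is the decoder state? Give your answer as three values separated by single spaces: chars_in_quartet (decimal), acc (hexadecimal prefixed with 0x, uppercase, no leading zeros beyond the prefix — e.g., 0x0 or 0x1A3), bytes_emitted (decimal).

Answer: 2 0xE91 3

Derivation:
After char 0 ('8'=60): chars_in_quartet=1 acc=0x3C bytes_emitted=0
After char 1 ('D'=3): chars_in_quartet=2 acc=0xF03 bytes_emitted=0
After char 2 ('I'=8): chars_in_quartet=3 acc=0x3C0C8 bytes_emitted=0
After char 3 ('L'=11): chars_in_quartet=4 acc=0xF0320B -> emit F0 32 0B, reset; bytes_emitted=3
After char 4 ('6'=58): chars_in_quartet=1 acc=0x3A bytes_emitted=3
After char 5 ('R'=17): chars_in_quartet=2 acc=0xE91 bytes_emitted=3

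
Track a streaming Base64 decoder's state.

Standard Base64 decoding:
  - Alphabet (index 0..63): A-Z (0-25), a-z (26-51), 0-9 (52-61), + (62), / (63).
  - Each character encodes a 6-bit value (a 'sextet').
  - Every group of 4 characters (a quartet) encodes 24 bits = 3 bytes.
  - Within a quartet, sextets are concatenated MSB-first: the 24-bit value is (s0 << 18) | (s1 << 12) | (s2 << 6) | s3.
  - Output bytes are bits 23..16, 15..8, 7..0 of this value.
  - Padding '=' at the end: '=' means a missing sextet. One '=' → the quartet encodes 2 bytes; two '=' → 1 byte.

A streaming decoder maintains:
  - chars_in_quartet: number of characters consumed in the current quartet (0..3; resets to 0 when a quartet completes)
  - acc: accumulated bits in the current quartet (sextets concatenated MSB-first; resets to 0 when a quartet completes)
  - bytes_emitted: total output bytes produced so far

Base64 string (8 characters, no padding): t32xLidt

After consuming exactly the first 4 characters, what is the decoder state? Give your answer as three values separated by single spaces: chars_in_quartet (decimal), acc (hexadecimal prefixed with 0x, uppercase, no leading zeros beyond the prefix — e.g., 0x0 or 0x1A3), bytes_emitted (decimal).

Answer: 0 0x0 3

Derivation:
After char 0 ('t'=45): chars_in_quartet=1 acc=0x2D bytes_emitted=0
After char 1 ('3'=55): chars_in_quartet=2 acc=0xB77 bytes_emitted=0
After char 2 ('2'=54): chars_in_quartet=3 acc=0x2DDF6 bytes_emitted=0
After char 3 ('x'=49): chars_in_quartet=4 acc=0xB77DB1 -> emit B7 7D B1, reset; bytes_emitted=3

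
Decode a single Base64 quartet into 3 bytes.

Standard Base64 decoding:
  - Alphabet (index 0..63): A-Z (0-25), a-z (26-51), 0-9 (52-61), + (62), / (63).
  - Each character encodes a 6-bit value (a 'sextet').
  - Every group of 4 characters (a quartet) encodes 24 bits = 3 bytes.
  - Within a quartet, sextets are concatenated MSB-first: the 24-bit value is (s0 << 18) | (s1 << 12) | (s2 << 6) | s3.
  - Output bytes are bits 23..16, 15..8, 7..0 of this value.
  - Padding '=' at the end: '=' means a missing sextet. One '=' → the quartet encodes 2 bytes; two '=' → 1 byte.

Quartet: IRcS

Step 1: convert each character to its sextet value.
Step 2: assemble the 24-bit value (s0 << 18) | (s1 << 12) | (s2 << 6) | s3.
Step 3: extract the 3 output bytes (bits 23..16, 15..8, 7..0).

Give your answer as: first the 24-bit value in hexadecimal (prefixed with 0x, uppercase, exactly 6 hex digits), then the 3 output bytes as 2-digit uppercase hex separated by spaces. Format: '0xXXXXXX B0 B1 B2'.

Answer: 0x211712 21 17 12

Derivation:
Sextets: I=8, R=17, c=28, S=18
24-bit: (8<<18) | (17<<12) | (28<<6) | 18
      = 0x200000 | 0x011000 | 0x000700 | 0x000012
      = 0x211712
Bytes: (v>>16)&0xFF=21, (v>>8)&0xFF=17, v&0xFF=12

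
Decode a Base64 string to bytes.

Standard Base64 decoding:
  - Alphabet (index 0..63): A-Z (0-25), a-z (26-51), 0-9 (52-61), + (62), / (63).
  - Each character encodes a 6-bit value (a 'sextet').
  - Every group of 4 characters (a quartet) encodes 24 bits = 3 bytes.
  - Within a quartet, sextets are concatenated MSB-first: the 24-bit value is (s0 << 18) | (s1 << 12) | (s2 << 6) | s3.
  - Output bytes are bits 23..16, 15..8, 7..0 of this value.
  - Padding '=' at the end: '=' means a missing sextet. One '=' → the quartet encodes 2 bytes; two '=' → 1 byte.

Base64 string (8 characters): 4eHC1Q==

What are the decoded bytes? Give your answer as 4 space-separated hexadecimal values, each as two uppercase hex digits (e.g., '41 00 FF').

After char 0 ('4'=56): chars_in_quartet=1 acc=0x38 bytes_emitted=0
After char 1 ('e'=30): chars_in_quartet=2 acc=0xE1E bytes_emitted=0
After char 2 ('H'=7): chars_in_quartet=3 acc=0x38787 bytes_emitted=0
After char 3 ('C'=2): chars_in_quartet=4 acc=0xE1E1C2 -> emit E1 E1 C2, reset; bytes_emitted=3
After char 4 ('1'=53): chars_in_quartet=1 acc=0x35 bytes_emitted=3
After char 5 ('Q'=16): chars_in_quartet=2 acc=0xD50 bytes_emitted=3
Padding '==': partial quartet acc=0xD50 -> emit D5; bytes_emitted=4

Answer: E1 E1 C2 D5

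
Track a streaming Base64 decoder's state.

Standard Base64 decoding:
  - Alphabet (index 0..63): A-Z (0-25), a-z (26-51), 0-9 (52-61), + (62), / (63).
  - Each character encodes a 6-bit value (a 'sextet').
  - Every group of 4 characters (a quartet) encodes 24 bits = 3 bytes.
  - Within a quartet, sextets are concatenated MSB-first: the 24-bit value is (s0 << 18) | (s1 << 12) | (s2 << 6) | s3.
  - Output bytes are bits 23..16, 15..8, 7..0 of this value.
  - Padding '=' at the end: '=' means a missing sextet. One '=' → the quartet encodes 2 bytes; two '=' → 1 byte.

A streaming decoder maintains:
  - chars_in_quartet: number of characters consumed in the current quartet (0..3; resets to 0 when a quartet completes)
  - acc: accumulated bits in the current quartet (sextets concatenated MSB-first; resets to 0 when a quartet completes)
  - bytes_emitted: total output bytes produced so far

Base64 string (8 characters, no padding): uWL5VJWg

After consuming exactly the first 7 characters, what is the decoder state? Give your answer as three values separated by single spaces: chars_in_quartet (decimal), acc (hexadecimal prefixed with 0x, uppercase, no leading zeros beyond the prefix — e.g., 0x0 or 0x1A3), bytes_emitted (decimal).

Answer: 3 0x15256 3

Derivation:
After char 0 ('u'=46): chars_in_quartet=1 acc=0x2E bytes_emitted=0
After char 1 ('W'=22): chars_in_quartet=2 acc=0xB96 bytes_emitted=0
After char 2 ('L'=11): chars_in_quartet=3 acc=0x2E58B bytes_emitted=0
After char 3 ('5'=57): chars_in_quartet=4 acc=0xB962F9 -> emit B9 62 F9, reset; bytes_emitted=3
After char 4 ('V'=21): chars_in_quartet=1 acc=0x15 bytes_emitted=3
After char 5 ('J'=9): chars_in_quartet=2 acc=0x549 bytes_emitted=3
After char 6 ('W'=22): chars_in_quartet=3 acc=0x15256 bytes_emitted=3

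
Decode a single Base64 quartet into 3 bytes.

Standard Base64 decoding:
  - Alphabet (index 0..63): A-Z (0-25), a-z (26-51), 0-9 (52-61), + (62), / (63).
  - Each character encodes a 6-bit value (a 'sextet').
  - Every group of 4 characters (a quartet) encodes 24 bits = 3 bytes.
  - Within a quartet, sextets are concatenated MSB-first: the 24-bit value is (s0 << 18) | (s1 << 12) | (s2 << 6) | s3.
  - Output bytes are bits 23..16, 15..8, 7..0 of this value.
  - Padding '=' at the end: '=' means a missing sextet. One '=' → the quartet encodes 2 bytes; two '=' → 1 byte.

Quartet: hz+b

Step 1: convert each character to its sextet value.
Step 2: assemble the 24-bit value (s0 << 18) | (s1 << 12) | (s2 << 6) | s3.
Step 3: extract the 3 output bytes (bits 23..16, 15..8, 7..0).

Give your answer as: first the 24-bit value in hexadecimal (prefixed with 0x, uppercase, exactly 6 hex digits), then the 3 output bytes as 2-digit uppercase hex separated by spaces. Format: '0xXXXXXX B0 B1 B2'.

Sextets: h=33, z=51, +=62, b=27
24-bit: (33<<18) | (51<<12) | (62<<6) | 27
      = 0x840000 | 0x033000 | 0x000F80 | 0x00001B
      = 0x873F9B
Bytes: (v>>16)&0xFF=87, (v>>8)&0xFF=3F, v&0xFF=9B

Answer: 0x873F9B 87 3F 9B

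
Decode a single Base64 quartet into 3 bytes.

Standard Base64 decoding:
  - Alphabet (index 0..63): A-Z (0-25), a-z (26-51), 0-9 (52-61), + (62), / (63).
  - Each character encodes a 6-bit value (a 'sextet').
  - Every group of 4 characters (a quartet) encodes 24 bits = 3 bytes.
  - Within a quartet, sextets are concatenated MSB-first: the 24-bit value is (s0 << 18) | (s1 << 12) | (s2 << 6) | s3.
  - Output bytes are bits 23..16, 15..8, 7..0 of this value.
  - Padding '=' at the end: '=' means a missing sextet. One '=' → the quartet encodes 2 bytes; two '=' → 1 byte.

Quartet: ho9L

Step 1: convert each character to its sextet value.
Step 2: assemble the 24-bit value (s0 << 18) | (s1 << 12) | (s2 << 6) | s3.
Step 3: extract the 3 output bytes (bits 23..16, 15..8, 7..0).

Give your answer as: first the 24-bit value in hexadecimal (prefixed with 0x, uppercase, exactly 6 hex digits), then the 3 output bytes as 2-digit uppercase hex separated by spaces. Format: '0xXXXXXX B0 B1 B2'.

Answer: 0x868F4B 86 8F 4B

Derivation:
Sextets: h=33, o=40, 9=61, L=11
24-bit: (33<<18) | (40<<12) | (61<<6) | 11
      = 0x840000 | 0x028000 | 0x000F40 | 0x00000B
      = 0x868F4B
Bytes: (v>>16)&0xFF=86, (v>>8)&0xFF=8F, v&0xFF=4B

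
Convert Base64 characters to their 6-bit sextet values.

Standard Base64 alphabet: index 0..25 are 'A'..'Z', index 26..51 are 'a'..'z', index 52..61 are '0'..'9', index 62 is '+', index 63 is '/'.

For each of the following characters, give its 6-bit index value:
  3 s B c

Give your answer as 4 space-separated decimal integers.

Answer: 55 44 1 28

Derivation:
'3': 0..9 range, 52 + ord('3') − ord('0') = 55
's': a..z range, 26 + ord('s') − ord('a') = 44
'B': A..Z range, ord('B') − ord('A') = 1
'c': a..z range, 26 + ord('c') − ord('a') = 28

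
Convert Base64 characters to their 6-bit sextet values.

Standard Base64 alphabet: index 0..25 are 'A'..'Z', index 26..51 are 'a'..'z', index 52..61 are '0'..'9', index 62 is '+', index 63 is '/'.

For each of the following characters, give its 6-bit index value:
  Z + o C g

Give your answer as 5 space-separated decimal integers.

Answer: 25 62 40 2 32

Derivation:
'Z': A..Z range, ord('Z') − ord('A') = 25
'+': index 62
'o': a..z range, 26 + ord('o') − ord('a') = 40
'C': A..Z range, ord('C') − ord('A') = 2
'g': a..z range, 26 + ord('g') − ord('a') = 32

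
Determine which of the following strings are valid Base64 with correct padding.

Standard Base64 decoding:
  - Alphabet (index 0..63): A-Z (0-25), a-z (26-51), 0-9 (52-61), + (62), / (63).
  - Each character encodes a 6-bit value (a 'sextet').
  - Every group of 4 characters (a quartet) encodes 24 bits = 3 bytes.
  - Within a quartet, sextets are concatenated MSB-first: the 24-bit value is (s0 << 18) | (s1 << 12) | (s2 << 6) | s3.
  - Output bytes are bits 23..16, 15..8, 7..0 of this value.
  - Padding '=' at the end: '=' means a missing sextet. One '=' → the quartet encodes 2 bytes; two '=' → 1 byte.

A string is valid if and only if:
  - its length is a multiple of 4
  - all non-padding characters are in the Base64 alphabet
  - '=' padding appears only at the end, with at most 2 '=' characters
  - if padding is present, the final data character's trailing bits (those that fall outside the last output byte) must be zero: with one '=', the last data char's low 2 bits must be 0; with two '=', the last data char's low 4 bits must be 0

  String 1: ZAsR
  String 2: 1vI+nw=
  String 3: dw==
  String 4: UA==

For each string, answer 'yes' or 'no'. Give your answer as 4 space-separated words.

String 1: 'ZAsR' → valid
String 2: '1vI+nw=' → invalid (len=7 not mult of 4)
String 3: 'dw==' → valid
String 4: 'UA==' → valid

Answer: yes no yes yes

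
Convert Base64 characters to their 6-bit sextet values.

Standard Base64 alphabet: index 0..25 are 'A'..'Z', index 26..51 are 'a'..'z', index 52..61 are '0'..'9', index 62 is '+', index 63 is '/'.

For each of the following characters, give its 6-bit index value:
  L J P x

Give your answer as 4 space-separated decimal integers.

'L': A..Z range, ord('L') − ord('A') = 11
'J': A..Z range, ord('J') − ord('A') = 9
'P': A..Z range, ord('P') − ord('A') = 15
'x': a..z range, 26 + ord('x') − ord('a') = 49

Answer: 11 9 15 49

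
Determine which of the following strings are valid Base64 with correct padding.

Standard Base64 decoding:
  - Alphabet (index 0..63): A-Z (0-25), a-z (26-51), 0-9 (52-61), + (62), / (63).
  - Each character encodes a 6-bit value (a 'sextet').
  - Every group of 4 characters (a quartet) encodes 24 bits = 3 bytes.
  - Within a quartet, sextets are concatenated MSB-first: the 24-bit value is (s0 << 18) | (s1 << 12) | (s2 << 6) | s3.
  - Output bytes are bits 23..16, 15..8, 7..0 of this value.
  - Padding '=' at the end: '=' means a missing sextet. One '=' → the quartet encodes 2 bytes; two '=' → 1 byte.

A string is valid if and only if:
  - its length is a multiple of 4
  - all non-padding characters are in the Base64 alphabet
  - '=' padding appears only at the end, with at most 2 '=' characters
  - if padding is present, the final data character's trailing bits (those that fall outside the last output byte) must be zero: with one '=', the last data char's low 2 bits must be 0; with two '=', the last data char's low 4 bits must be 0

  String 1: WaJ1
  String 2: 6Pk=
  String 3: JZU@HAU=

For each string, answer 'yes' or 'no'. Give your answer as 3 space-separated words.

String 1: 'WaJ1' → valid
String 2: '6Pk=' → valid
String 3: 'JZU@HAU=' → invalid (bad char(s): ['@'])

Answer: yes yes no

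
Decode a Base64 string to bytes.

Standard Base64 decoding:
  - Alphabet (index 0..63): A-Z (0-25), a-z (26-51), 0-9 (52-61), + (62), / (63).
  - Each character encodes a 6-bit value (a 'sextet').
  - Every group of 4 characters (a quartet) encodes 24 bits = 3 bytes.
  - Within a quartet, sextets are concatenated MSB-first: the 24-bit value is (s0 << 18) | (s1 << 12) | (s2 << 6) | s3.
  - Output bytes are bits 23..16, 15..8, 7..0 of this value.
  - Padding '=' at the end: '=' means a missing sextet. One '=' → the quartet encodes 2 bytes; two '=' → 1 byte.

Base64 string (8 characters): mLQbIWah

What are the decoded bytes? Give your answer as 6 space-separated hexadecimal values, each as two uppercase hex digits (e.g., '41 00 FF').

Answer: 98 B4 1B 21 66 A1

Derivation:
After char 0 ('m'=38): chars_in_quartet=1 acc=0x26 bytes_emitted=0
After char 1 ('L'=11): chars_in_quartet=2 acc=0x98B bytes_emitted=0
After char 2 ('Q'=16): chars_in_quartet=3 acc=0x262D0 bytes_emitted=0
After char 3 ('b'=27): chars_in_quartet=4 acc=0x98B41B -> emit 98 B4 1B, reset; bytes_emitted=3
After char 4 ('I'=8): chars_in_quartet=1 acc=0x8 bytes_emitted=3
After char 5 ('W'=22): chars_in_quartet=2 acc=0x216 bytes_emitted=3
After char 6 ('a'=26): chars_in_quartet=3 acc=0x859A bytes_emitted=3
After char 7 ('h'=33): chars_in_quartet=4 acc=0x2166A1 -> emit 21 66 A1, reset; bytes_emitted=6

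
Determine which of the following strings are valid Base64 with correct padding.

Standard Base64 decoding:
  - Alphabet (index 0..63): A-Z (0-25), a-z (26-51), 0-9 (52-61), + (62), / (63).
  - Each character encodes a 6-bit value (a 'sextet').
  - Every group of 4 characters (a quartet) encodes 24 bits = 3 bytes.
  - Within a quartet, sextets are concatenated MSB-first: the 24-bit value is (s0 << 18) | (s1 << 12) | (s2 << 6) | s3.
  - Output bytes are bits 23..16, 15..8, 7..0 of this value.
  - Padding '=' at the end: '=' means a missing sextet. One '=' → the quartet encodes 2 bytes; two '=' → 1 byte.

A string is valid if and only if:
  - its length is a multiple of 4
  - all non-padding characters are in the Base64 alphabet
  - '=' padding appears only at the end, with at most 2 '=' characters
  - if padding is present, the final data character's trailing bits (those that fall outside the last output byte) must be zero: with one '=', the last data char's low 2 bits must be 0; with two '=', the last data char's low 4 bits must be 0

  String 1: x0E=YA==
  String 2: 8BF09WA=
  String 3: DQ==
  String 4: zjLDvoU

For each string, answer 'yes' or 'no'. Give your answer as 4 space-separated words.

Answer: no yes yes no

Derivation:
String 1: 'x0E=YA==' → invalid (bad char(s): ['=']; '=' in middle)
String 2: '8BF09WA=' → valid
String 3: 'DQ==' → valid
String 4: 'zjLDvoU' → invalid (len=7 not mult of 4)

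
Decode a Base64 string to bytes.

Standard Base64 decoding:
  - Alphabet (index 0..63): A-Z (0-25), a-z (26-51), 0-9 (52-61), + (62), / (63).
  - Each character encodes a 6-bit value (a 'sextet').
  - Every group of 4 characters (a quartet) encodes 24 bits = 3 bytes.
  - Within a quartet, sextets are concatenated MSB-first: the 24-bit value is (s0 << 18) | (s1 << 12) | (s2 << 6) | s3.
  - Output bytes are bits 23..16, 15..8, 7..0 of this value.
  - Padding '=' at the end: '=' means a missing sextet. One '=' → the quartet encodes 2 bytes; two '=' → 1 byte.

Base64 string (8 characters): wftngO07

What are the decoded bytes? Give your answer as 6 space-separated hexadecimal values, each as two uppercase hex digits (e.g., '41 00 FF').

After char 0 ('w'=48): chars_in_quartet=1 acc=0x30 bytes_emitted=0
After char 1 ('f'=31): chars_in_quartet=2 acc=0xC1F bytes_emitted=0
After char 2 ('t'=45): chars_in_quartet=3 acc=0x307ED bytes_emitted=0
After char 3 ('n'=39): chars_in_quartet=4 acc=0xC1FB67 -> emit C1 FB 67, reset; bytes_emitted=3
After char 4 ('g'=32): chars_in_quartet=1 acc=0x20 bytes_emitted=3
After char 5 ('O'=14): chars_in_quartet=2 acc=0x80E bytes_emitted=3
After char 6 ('0'=52): chars_in_quartet=3 acc=0x203B4 bytes_emitted=3
After char 7 ('7'=59): chars_in_quartet=4 acc=0x80ED3B -> emit 80 ED 3B, reset; bytes_emitted=6

Answer: C1 FB 67 80 ED 3B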